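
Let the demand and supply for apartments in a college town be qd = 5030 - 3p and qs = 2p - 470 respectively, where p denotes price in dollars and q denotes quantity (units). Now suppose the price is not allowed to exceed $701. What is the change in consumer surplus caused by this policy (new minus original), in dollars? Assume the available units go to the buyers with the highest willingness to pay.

In a free market, 5030 - 3p = 2p - 470 gives the equilibrium p* = 1100, q* = 1730.
The ceiling of 701 is below the equilibrium price 1100, so it binds.
At p = 701: qd = 5030 - 3·701 = 2927 and qs = 2·701 - 470 = 932.
Consumer surplus without the control is ½ · (5030/3 - 1100) · 1730 = 1496450/3.
With the ceiling, 932 units are sold at 701 (assume they go to the highest-value buyers). The demand price at q = 932 is 1366, so CS = ½ · [(5030/3 - 701) + (1366 - 701)] · 932 = 2293652/3.
Change in consumer surplus = 2293652/3 - 1496450/3 = 265734.

265734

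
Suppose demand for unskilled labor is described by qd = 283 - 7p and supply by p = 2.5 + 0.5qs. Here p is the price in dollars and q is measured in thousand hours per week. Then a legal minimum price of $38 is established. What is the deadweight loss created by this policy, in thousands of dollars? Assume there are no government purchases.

567

Rearranging supply gives qs = 2p - 5. In a free market, 283 - 7p = 2p - 5 gives the equilibrium p* = 32, q* = 59.
The floor of 38 is above the equilibrium price 32, so it binds.
At p = 38: qd = 283 - 7·38 = 17 and qs = 2·38 - 5 = 71.
Quantity traded falls to 17. At q = 17 the demand price is (283 - 17)/7 = 38 and the supply price is (5 + 17)/2 = 11.
Deadweight loss = ½ · (38 - 11) · (59 - 17) = ½ · 27 · 42 = 567.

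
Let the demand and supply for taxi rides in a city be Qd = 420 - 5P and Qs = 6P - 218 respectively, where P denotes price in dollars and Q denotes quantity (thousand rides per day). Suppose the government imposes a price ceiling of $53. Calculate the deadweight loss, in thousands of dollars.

In a free market, 420 - 5P = 6P - 218 gives the equilibrium P* = 58, Q* = 130.
The ceiling of 53 is below the equilibrium price 58, so it binds.
At P = 53: Qd = 420 - 5·53 = 155 and Qs = 6·53 - 218 = 100.
Quantity traded falls to 100. At Q = 100 the demand price is (420 - 100)/5 = 64 and the supply price is (218 + 100)/6 = 53.
Deadweight loss = ½ · (64 - 53) · (130 - 100) = ½ · 11 · 30 = 165.

165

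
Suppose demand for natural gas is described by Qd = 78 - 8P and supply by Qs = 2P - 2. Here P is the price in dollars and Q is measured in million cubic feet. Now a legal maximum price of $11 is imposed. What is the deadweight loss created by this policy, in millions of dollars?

Setting quantity demanded equal to quantity supplied, 78 - 8P = 2P - 2, gives P* = 8 and Q* = 14.
The ceiling of 11 is above the equilibrium price 8, so it is not binding; the market clears at P* = 8, Q* = 14.
Since the control does not bind, no trades are prevented and deadweight loss is zero.

0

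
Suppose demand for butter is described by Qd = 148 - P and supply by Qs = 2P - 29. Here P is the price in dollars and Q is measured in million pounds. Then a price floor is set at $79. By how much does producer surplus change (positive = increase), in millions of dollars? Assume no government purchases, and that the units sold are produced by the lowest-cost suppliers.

Setting quantity demanded equal to quantity supplied, 148 - P = 2P - 29, gives P* = 59 and Q* = 89.
Since 79 > 59, the floor is binding.
At P = 79: Qd = 148 - 79 = 69 and Qs = 2·79 - 29 = 129.
Producer surplus without the control is ½ · (59 - 14.5) · 89 = 1980.25.
With the floor, 69 units are sold at 79. The supply price at Q = 69 is 49, so PS = ½ · [(79 - 14.5) + (79 - 49)] · 69 = 3260.25.
Change in producer surplus = 3260.25 - 1980.25 = 1280.

1280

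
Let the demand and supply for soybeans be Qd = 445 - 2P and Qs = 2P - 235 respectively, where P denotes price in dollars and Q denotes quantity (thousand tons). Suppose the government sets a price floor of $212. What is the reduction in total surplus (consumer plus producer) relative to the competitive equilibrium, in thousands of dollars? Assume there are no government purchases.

3528

In a free market, 445 - 2P = 2P - 235 gives the equilibrium P* = 170, Q* = 105.
Because the floor (212) lies above the market-clearing price, it is binding.
At P = 212: Qd = 445 - 2·212 = 21 and Qs = 2·212 - 235 = 189.
Quantity traded falls to 21. At Q = 21 the demand price is (445 - 21)/2 = 212 and the supply price is (235 + 21)/2 = 128.
Deadweight loss = ½ · (212 - 128) · (105 - 21) = ½ · 84 · 84 = 3528.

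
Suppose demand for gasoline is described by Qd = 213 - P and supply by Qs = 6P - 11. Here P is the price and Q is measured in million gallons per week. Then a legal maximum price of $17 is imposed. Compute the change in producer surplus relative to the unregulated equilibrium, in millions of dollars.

Equilibrium: 213 - P = 6P - 11, so 224 = 7P and P* = 32, Q* = 181.
The ceiling of 17 is below the equilibrium price 32, so it binds.
At P = 17: Qd = 213 - 17 = 196 and Qs = 6·17 - 11 = 91.
Producer surplus without the control is ½ · (32 - 11/6) · 181 = 32761/12.
With the ceiling, producers sell 91 units at 17, so PS = ½ · (17 - 11/6) · 91 = 8281/12.
Change in producer surplus = 8281/12 - 32761/12 = -2040.

-2040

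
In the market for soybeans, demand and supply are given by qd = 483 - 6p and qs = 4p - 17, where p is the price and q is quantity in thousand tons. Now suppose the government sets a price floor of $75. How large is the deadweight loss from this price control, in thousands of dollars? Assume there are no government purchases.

4687.5

Without the control the market clears where 483 - 6p = 4p - 17, i.e. p* = 50 and q* = 183.
Because the floor (75) lies above the market-clearing price, it is binding.
At p = 75: qd = 483 - 6·75 = 33 and qs = 4·75 - 17 = 283.
Quantity traded falls to 33. At q = 33 the demand price is (483 - 33)/6 = 75 and the supply price is (17 + 33)/4 = 12.5.
Deadweight loss = ½ · (75 - 12.5) · (183 - 33) = ½ · 62.5 · 150 = 4687.5.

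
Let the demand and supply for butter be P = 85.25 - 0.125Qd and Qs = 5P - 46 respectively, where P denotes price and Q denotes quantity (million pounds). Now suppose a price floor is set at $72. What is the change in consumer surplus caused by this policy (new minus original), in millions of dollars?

-2720

Rearranging demand gives Qd = 682 - 8P. Without the control the market clears where 682 - 8P = 5P - 46, i.e. P* = 56 and Q* = 234.
The floor of 72 is above the equilibrium price 56, so it binds.
At P = 72: Qd = 682 - 8·72 = 106 and Qs = 5·72 - 46 = 314.
Consumer surplus without the control is ½ · (85.25 - 56) · 234 = 3422.25.
With the floor, consumers buy 106 units at 72, so CS = ½ · (85.25 - 72) · 106 = 702.25.
Change in consumer surplus = 702.25 - 3422.25 = -2720.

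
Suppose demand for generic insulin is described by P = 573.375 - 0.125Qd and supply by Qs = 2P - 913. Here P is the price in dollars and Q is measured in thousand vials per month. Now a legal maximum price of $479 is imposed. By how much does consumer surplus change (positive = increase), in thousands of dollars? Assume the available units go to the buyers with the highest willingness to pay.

1934.75

Rearranging demand gives Qd = 4587 - 8P. In a free market, 4587 - 8P = 2P - 913 gives the equilibrium P* = 550, Q* = 187.
Since 479 < 550, the ceiling is binding.
At P = 479: Qd = 4587 - 8·479 = 755 and Qs = 2·479 - 913 = 45.
Consumer surplus without the control is ½ · (573.375 - 550) · 187 = 2185.5625.
With the ceiling, 45 units are sold at 479 (assume they go to the highest-value buyers). The demand price at Q = 45 is 567.75, so CS = ½ · [(573.375 - 479) + (567.75 - 479)] · 45 = 4120.3125.
Change in consumer surplus = 4120.3125 - 2185.5625 = 1934.75.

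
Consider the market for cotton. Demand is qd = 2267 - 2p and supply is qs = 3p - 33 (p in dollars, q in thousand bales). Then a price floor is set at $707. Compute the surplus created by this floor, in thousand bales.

Setting quantity demanded equal to quantity supplied, 2267 - 2p = 3p - 33, gives p* = 460 and q* = 1347.
The floor of 707 is above the equilibrium price 460, so it binds.
At p = 707: qd = 2267 - 2·707 = 853 and qs = 3·707 - 33 = 2088.
Surplus = qs - qd = 2088 - 853 = 1235.

1235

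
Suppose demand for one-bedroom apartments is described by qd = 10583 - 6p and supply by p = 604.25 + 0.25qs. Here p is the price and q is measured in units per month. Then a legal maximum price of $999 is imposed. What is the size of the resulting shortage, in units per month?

3010

Rearranging supply gives qs = 4p - 2417. Without the control the market clears where 10583 - 6p = 4p - 2417, i.e. p* = 1300 and q* = 2783.
Since 999 < 1300, the ceiling is binding.
At p = 999: qd = 10583 - 6·999 = 4589 and qs = 4·999 - 2417 = 1579.
Shortage = qd - qs = 4589 - 1579 = 3010.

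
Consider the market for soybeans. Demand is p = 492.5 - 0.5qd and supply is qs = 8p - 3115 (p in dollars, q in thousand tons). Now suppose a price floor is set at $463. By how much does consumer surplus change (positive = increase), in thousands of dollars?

Rearranging demand gives qd = 985 - 2p. Without the control the market clears where 985 - 2p = 8p - 3115, i.e. p* = 410 and q* = 165.
Since 463 > 410, the floor is binding.
At p = 463: qd = 985 - 2·463 = 59 and qs = 8·463 - 3115 = 589.
Consumer surplus without the control is ½ · (492.5 - 410) · 165 = 6806.25.
With the floor, consumers buy 59 units at 463, so CS = ½ · (492.5 - 463) · 59 = 870.25.
Change in consumer surplus = 870.25 - 6806.25 = -5936.

-5936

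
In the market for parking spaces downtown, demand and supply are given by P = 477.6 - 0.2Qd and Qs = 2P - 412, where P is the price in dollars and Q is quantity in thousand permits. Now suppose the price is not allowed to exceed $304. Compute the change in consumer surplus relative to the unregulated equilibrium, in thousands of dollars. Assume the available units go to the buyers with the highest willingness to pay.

15129.6

Rearranging demand gives Qd = 2388 - 5P. In a free market, 2388 - 5P = 2P - 412 gives the equilibrium P* = 400, Q* = 388.
Since 304 < 400, the ceiling is binding.
At P = 304: Qd = 2388 - 5·304 = 868 and Qs = 2·304 - 412 = 196.
Consumer surplus without the control is ½ · (477.6 - 400) · 388 = 15054.4.
With the ceiling, 196 units are sold at 304 (assume they go to the highest-value buyers). The demand price at Q = 196 is 438.4, so CS = ½ · [(477.6 - 304) + (438.4 - 304)] · 196 = 30184.
Change in consumer surplus = 30184 - 15054.4 = 15129.6.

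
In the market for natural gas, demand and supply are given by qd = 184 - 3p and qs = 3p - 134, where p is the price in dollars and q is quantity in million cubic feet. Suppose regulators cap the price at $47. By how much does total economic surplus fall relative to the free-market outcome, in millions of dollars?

108

In a free market, 184 - 3p = 3p - 134 gives the equilibrium p* = 53, q* = 25.
Since 47 < 53, the ceiling is binding.
At p = 47: qd = 184 - 3·47 = 43 and qs = 3·47 - 134 = 7.
Quantity traded falls to 7. At q = 7 the demand price is (184 - 7)/3 = 59 and the supply price is (134 + 7)/3 = 47.
Deadweight loss = ½ · (59 - 47) · (25 - 7) = ½ · 12 · 18 = 108.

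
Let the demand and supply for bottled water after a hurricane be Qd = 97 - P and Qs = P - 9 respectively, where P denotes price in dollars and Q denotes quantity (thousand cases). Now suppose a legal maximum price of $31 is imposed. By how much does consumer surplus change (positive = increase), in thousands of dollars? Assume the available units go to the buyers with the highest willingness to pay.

242

Without the control the market clears where 97 - P = P - 9, i.e. P* = 53 and Q* = 44.
Because the ceiling (31) lies below the market-clearing price, it is binding.
At P = 31: Qd = 97 - 31 = 66 and Qs = 31 - 9 = 22.
Consumer surplus without the control is ½ · (97 - 53) · 44 = 968.
With the ceiling, 22 units are sold at 31 (assume they go to the highest-value buyers). The demand price at Q = 22 is 75, so CS = ½ · [(97 - 31) + (75 - 31)] · 22 = 1210.
Change in consumer surplus = 1210 - 968 = 242.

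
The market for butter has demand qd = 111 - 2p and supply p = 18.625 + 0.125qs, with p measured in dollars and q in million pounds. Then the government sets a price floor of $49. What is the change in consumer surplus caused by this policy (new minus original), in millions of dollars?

Rearranging supply gives qs = 8p - 149. Without the control the market clears where 111 - 2p = 8p - 149, i.e. p* = 26 and q* = 59.
The floor of 49 is above the equilibrium price 26, so it binds.
At p = 49: qd = 111 - 2·49 = 13 and qs = 8·49 - 149 = 243.
Consumer surplus without the control is ½ · (55.5 - 26) · 59 = 870.25.
With the floor, consumers buy 13 units at 49, so CS = ½ · (55.5 - 49) · 13 = 42.25.
Change in consumer surplus = 42.25 - 870.25 = -828.

-828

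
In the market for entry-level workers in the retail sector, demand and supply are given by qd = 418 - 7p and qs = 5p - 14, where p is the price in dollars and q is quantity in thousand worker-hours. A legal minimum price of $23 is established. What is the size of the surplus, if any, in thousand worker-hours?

0

Equilibrium: 418 - 7p = 5p - 14, so 432 = 12p and p* = 36, q* = 166.
Since 23 is below p* = 36, the floor does not bind and the free-market outcome prevails.
Since the control does not bind, there is no surplus.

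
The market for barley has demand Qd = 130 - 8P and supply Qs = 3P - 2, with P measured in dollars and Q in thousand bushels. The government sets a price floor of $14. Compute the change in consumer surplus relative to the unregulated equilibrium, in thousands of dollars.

-52

Setting quantity demanded equal to quantity supplied, 130 - 8P = 3P - 2, gives P* = 12 and Q* = 34.
Since 14 > 12, the floor is binding.
At P = 14: Qd = 130 - 8·14 = 18 and Qs = 3·14 - 2 = 40.
Consumer surplus without the control is ½ · (16.25 - 12) · 34 = 72.25.
With the floor, consumers buy 18 units at 14, so CS = ½ · (16.25 - 14) · 18 = 20.25.
Change in consumer surplus = 20.25 - 72.25 = -52.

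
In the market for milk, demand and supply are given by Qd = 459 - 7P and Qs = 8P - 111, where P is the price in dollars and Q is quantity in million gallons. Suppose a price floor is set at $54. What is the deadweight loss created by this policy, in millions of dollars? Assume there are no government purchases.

1680

Without the control the market clears where 459 - 7P = 8P - 111, i.e. P* = 38 and Q* = 193.
Because the floor (54) lies above the market-clearing price, it is binding.
At P = 54: Qd = 459 - 7·54 = 81 and Qs = 8·54 - 111 = 321.
Quantity traded falls to 81. At Q = 81 the demand price is (459 - 81)/7 = 54 and the supply price is (111 + 81)/8 = 24.
Deadweight loss = ½ · (54 - 24) · (193 - 81) = ½ · 30 · 112 = 1680.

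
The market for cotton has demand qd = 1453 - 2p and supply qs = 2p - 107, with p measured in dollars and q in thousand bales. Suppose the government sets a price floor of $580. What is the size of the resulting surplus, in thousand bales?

760

Setting quantity demanded equal to quantity supplied, 1453 - 2p = 2p - 107, gives p* = 390 and q* = 673.
Since 580 > 390, the floor is binding.
At p = 580: qd = 1453 - 2·580 = 293 and qs = 2·580 - 107 = 1053.
Surplus = qs - qd = 1053 - 293 = 760.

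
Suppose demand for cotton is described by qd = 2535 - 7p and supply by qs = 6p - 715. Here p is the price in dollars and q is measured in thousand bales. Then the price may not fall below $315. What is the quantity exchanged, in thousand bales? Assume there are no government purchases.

330

Equilibrium: 2535 - 7p = 6p - 715, so 3250 = 13p and p* = 250, q* = 785.
Because the floor (315) lies above the market-clearing price, it is binding.
At p = 315: qd = 2535 - 7·315 = 330 and qs = 6·315 - 715 = 1175.
The quantity actually transacted is the short side, demand: 330.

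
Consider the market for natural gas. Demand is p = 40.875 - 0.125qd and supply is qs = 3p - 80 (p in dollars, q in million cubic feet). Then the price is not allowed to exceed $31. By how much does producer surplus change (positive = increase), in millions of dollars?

-132

Rearranging demand gives qd = 327 - 8p. Setting quantity demanded equal to quantity supplied, 327 - 8p = 3p - 80, gives p* = 37 and q* = 31.
Since 31 < 37, the ceiling is binding.
At p = 31: qd = 327 - 8·31 = 79 and qs = 3·31 - 80 = 13.
Producer surplus without the control is ½ · (37 - 80/3) · 31 = 961/6.
With the ceiling, producers sell 13 units at 31, so PS = ½ · (31 - 80/3) · 13 = 169/6.
Change in producer surplus = 169/6 - 961/6 = -132.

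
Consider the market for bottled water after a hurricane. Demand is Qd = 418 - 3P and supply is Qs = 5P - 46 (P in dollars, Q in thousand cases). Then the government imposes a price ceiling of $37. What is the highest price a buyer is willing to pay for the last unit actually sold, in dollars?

Without the control the market clears where 418 - 3P = 5P - 46, i.e. P* = 58 and Q* = 244.
The ceiling of 37 is below the equilibrium price 58, so it binds.
At P = 37: Qd = 418 - 3·37 = 307 and Qs = 5·37 - 46 = 139.
Only 139 units reach the market. On the demand curve, the marginal buyer's willingness to pay at Q = 139 is (418 - 139)/3 = 93.

93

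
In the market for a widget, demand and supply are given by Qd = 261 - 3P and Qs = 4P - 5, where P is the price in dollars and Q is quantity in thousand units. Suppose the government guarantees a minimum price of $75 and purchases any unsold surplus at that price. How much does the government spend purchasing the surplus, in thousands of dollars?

19425

Equilibrium: 261 - 3P = 4P - 5, so 266 = 7P and P* = 38, Q* = 147.
Because the floor (75) lies above the market-clearing price, it is binding.
At P = 75: Qd = 261 - 3·75 = 36 and Qs = 4·75 - 5 = 295.
Surplus = Qs - Qd = 259.
Government expenditure = surplus × support price = 259 × 75 = 19425.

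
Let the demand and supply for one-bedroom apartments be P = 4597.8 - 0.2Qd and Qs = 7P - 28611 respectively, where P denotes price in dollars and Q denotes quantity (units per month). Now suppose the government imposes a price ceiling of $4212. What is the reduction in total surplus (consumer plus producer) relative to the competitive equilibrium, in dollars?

65049.6

Rearranging demand gives Qd = 22989 - 5P. Equilibrium: 22989 - 5P = 7P - 28611, so 51600 = 12P and P* = 4300, Q* = 1489.
The ceiling of 4212 is below the equilibrium price 4300, so it binds.
At P = 4212: Qd = 22989 - 5·4212 = 1929 and Qs = 7·4212 - 28611 = 873.
Quantity traded falls to 873. At Q = 873 the demand price is (22989 - 873)/5 = 4423.2 and the supply price is (28611 + 873)/7 = 4212.
Deadweight loss = ½ · (4423.2 - 4212) · (1489 - 873) = ½ · 211.2 · 616 = 65049.6.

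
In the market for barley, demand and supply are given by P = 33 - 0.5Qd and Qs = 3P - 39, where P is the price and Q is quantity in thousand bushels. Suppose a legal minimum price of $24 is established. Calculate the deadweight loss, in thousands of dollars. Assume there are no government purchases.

15

Rearranging demand gives Qd = 66 - 2P. Equilibrium: 66 - 2P = 3P - 39, so 105 = 5P and P* = 21, Q* = 24.
Because the floor (24) lies above the market-clearing price, it is binding.
At P = 24: Qd = 66 - 2·24 = 18 and Qs = 3·24 - 39 = 33.
Quantity traded falls to 18. At Q = 18 the demand price is (66 - 18)/2 = 24 and the supply price is (39 + 18)/3 = 19.
Deadweight loss = ½ · (24 - 19) · (24 - 18) = ½ · 5 · 6 = 15.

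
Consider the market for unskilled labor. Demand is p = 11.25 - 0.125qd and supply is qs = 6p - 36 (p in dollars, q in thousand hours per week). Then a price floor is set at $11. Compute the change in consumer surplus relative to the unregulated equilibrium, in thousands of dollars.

Rearranging demand gives qd = 90 - 8p. Setting quantity demanded equal to quantity supplied, 90 - 8p = 6p - 36, gives p* = 9 and q* = 18.
The floor of 11 is above the equilibrium price 9, so it binds.
At p = 11: qd = 90 - 8·11 = 2 and qs = 6·11 - 36 = 30.
Consumer surplus without the control is ½ · (11.25 - 9) · 18 = 20.25.
With the floor, consumers buy 2 units at 11, so CS = ½ · (11.25 - 11) · 2 = 0.25.
Change in consumer surplus = 0.25 - 20.25 = -20.

-20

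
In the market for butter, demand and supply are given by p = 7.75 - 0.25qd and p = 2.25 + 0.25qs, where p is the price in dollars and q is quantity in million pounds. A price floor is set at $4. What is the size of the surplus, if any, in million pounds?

Rearranging demand gives qd = 31 - 4p; rearranging supply gives qs = 4p - 9. Without the control the market clears where 31 - 4p = 4p - 9, i.e. p* = 5 and q* = 11.
Since 4 is below p* = 5, the floor does not bind and the free-market outcome prevails.
Since the control does not bind, there is no surplus.

0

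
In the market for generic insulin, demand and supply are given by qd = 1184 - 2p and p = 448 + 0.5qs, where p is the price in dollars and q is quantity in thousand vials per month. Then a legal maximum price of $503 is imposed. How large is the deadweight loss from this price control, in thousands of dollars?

578

Rearranging supply gives qs = 2p - 896. Without the control the market clears where 1184 - 2p = 2p - 896, i.e. p* = 520 and q* = 144.
Because the ceiling (503) lies below the market-clearing price, it is binding.
At p = 503: qd = 1184 - 2·503 = 178 and qs = 2·503 - 896 = 110.
Quantity traded falls to 110. At q = 110 the demand price is (1184 - 110)/2 = 537 and the supply price is (896 + 110)/2 = 503.
Deadweight loss = ½ · (537 - 503) · (144 - 110) = ½ · 34 · 34 = 578.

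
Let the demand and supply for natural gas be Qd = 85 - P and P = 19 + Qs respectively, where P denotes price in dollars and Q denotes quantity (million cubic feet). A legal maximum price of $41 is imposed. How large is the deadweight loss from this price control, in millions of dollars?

121

Rearranging supply gives Qs = P - 19. Equilibrium: 85 - P = P - 19, so 104 = 2P and P* = 52, Q* = 33.
Because the ceiling (41) lies below the market-clearing price, it is binding.
At P = 41: Qd = 85 - 41 = 44 and Qs = 41 - 19 = 22.
Quantity traded falls to 22. At Q = 22 the demand price is 85 - 22 = 63 and the supply price is 19 + 22 = 41.
Deadweight loss = ½ · (63 - 41) · (33 - 22) = ½ · 22 · 11 = 121.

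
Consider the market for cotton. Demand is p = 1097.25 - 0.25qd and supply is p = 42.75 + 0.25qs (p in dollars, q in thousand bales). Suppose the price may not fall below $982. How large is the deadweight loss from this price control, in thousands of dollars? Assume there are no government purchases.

678976

Rearranging demand gives qd = 4389 - 4p; rearranging supply gives qs = 4p - 171. In a free market, 4389 - 4p = 4p - 171 gives the equilibrium p* = 570, q* = 2109.
Because the floor (982) lies above the market-clearing price, it is binding.
At p = 982: qd = 4389 - 4·982 = 461 and qs = 4·982 - 171 = 3757.
Quantity traded falls to 461. At q = 461 the demand price is (4389 - 461)/4 = 982 and the supply price is (171 + 461)/4 = 158.
Deadweight loss = ½ · (982 - 158) · (2109 - 461) = ½ · 824 · 1648 = 678976.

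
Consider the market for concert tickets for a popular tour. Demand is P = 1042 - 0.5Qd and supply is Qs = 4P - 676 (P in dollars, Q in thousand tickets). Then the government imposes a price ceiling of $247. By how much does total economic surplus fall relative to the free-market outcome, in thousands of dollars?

272214

Rearranging demand gives Qd = 2084 - 2P. Equilibrium: 2084 - 2P = 4P - 676, so 2760 = 6P and P* = 460, Q* = 1164.
Since 247 < 460, the ceiling is binding.
At P = 247: Qd = 2084 - 2·247 = 1590 and Qs = 4·247 - 676 = 312.
Quantity traded falls to 312. At Q = 312 the demand price is (2084 - 312)/2 = 886 and the supply price is (676 + 312)/4 = 247.
Deadweight loss = ½ · (886 - 247) · (1164 - 312) = ½ · 639 · 852 = 272214.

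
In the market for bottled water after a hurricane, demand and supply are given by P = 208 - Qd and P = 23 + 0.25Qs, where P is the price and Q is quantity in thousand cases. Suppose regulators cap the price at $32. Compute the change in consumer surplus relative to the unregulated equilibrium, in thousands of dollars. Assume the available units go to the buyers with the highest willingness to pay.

-5264

Rearranging demand gives Qd = 208 - P; rearranging supply gives Qs = 4P - 92. In a free market, 208 - P = 4P - 92 gives the equilibrium P* = 60, Q* = 148.
Since 32 < 60, the ceiling is binding.
At P = 32: Qd = 208 - 32 = 176 and Qs = 4·32 - 92 = 36.
Consumer surplus without the control is ½ · (208 - 60) · 148 = 10952.
With the ceiling, 36 units are sold at 32 (assume they go to the highest-value buyers). The demand price at Q = 36 is 172, so CS = ½ · [(208 - 32) + (172 - 32)] · 36 = 5688.
Change in consumer surplus = 5688 - 10952 = -5264.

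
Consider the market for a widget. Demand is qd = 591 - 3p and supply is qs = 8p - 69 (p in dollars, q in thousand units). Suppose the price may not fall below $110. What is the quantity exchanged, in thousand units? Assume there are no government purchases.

261

Setting quantity demanded equal to quantity supplied, 591 - 3p = 8p - 69, gives p* = 60 and q* = 411.
The floor of 110 is above the equilibrium price 60, so it binds.
At p = 110: qd = 591 - 3·110 = 261 and qs = 8·110 - 69 = 811.
The quantity actually transacted is the short side, demand: 261.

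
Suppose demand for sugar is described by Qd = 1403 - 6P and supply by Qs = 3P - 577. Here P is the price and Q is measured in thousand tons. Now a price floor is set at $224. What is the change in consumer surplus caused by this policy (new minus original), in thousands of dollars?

-284

Without the control the market clears where 1403 - 6P = 3P - 577, i.e. P* = 220 and Q* = 83.
Since 224 > 220, the floor is binding.
At P = 224: Qd = 1403 - 6·224 = 59 and Qs = 3·224 - 577 = 95.
Consumer surplus without the control is ½ · (1403/6 - 220) · 83 = 6889/12.
With the floor, consumers buy 59 units at 224, so CS = ½ · (1403/6 - 224) · 59 = 3481/12.
Change in consumer surplus = 3481/12 - 6889/12 = -284.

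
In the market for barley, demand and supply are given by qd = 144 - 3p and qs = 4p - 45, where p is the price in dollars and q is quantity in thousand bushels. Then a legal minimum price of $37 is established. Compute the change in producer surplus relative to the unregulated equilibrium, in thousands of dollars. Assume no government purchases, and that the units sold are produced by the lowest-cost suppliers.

Equilibrium: 144 - 3p = 4p - 45, so 189 = 7p and p* = 27, q* = 63.
Because the floor (37) lies above the market-clearing price, it is binding.
At p = 37: qd = 144 - 3·37 = 33 and qs = 4·37 - 45 = 103.
Producer surplus without the control is ½ · (27 - 11.25) · 63 = 496.125.
With the floor, 33 units are sold at 37. The supply price at q = 33 is 19.5, so PS = ½ · [(37 - 11.25) + (37 - 19.5)] · 33 = 713.625.
Change in producer surplus = 713.625 - 496.125 = 217.5.

217.5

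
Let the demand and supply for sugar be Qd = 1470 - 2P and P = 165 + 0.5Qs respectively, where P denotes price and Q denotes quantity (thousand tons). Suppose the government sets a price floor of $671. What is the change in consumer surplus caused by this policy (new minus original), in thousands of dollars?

Rearranging supply gives Qs = 2P - 330. In a free market, 1470 - 2P = 2P - 330 gives the equilibrium P* = 450, Q* = 570.
The floor of 671 is above the equilibrium price 450, so it binds.
At P = 671: Qd = 1470 - 2·671 = 128 and Qs = 2·671 - 330 = 1012.
Consumer surplus without the control is ½ · (735 - 450) · 570 = 81225.
With the floor, consumers buy 128 units at 671, so CS = ½ · (735 - 671) · 128 = 4096.
Change in consumer surplus = 4096 - 81225 = -77129.

-77129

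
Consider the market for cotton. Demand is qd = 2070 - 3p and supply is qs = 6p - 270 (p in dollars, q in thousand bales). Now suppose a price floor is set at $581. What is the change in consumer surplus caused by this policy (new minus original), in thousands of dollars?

Setting quantity demanded equal to quantity supplied, 2070 - 3p = 6p - 270, gives p* = 260 and q* = 1290.
Since 581 > 260, the floor is binding.
At p = 581: qd = 2070 - 3·581 = 327 and qs = 6·581 - 270 = 3216.
Consumer surplus without the control is ½ · (690 - 260) · 1290 = 277350.
With the floor, consumers buy 327 units at 581, so CS = ½ · (690 - 581) · 327 = 17821.5.
Change in consumer surplus = 17821.5 - 277350 = -259528.5.

-259528.5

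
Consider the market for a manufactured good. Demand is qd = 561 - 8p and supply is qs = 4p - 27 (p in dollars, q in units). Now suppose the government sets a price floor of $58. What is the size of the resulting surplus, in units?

108

Setting quantity demanded equal to quantity supplied, 561 - 8p = 4p - 27, gives p* = 49 and q* = 169.
The floor of 58 is above the equilibrium price 49, so it binds.
At p = 58: qd = 561 - 8·58 = 97 and qs = 4·58 - 27 = 205.
Surplus = qs - qd = 205 - 97 = 108.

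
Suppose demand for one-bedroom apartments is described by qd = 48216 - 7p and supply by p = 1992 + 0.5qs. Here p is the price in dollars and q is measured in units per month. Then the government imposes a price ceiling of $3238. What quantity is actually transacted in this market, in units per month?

Rearranging supply gives qs = 2p - 3984. Equilibrium: 48216 - 7p = 2p - 3984, so 52200 = 9p and p* = 5800, q* = 7616.
Since 3238 < 5800, the ceiling is binding.
At p = 3238: qd = 48216 - 7·3238 = 25550 and qs = 2·3238 - 3984 = 2492.
The quantity actually transacted is the short side, supply: 2492.

2492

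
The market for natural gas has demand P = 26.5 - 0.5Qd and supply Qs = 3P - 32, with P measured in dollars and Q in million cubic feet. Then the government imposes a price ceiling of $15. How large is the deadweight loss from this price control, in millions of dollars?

15

Rearranging demand gives Qd = 53 - 2P. In a free market, 53 - 2P = 3P - 32 gives the equilibrium P* = 17, Q* = 19.
The ceiling of 15 is below the equilibrium price 17, so it binds.
At P = 15: Qd = 53 - 2·15 = 23 and Qs = 3·15 - 32 = 13.
Quantity traded falls to 13. At Q = 13 the demand price is (53 - 13)/2 = 20 and the supply price is (32 + 13)/3 = 15.
Deadweight loss = ½ · (20 - 15) · (19 - 13) = ½ · 5 · 6 = 15.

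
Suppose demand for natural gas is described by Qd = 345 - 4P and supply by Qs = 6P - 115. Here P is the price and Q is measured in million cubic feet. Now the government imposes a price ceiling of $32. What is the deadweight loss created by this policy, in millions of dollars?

1470

Without the control the market clears where 345 - 4P = 6P - 115, i.e. P* = 46 and Q* = 161.
Since 32 < 46, the ceiling is binding.
At P = 32: Qd = 345 - 4·32 = 217 and Qs = 6·32 - 115 = 77.
Quantity traded falls to 77. At Q = 77 the demand price is (345 - 77)/4 = 67 and the supply price is (115 + 77)/6 = 32.
Deadweight loss = ½ · (67 - 32) · (161 - 77) = ½ · 35 · 84 = 1470.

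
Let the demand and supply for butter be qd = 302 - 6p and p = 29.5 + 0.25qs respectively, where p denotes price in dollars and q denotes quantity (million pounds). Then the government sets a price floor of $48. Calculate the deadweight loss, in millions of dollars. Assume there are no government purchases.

Rearranging supply gives qs = 4p - 118. In a free market, 302 - 6p = 4p - 118 gives the equilibrium p* = 42, q* = 50.
Since 48 > 42, the floor is binding.
At p = 48: qd = 302 - 6·48 = 14 and qs = 4·48 - 118 = 74.
Quantity traded falls to 14. At q = 14 the demand price is (302 - 14)/6 = 48 and the supply price is (118 + 14)/4 = 33.
Deadweight loss = ½ · (48 - 33) · (50 - 14) = ½ · 15 · 36 = 270.

270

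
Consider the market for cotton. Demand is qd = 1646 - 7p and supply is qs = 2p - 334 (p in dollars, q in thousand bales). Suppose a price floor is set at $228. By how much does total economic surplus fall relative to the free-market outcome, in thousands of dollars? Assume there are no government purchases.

1008

Equilibrium: 1646 - 7p = 2p - 334, so 1980 = 9p and p* = 220, q* = 106.
Since 228 > 220, the floor is binding.
At p = 228: qd = 1646 - 7·228 = 50 and qs = 2·228 - 334 = 122.
Quantity traded falls to 50. At q = 50 the demand price is (1646 - 50)/7 = 228 and the supply price is (334 + 50)/2 = 192.
Deadweight loss = ½ · (228 - 192) · (106 - 50) = ½ · 36 · 56 = 1008.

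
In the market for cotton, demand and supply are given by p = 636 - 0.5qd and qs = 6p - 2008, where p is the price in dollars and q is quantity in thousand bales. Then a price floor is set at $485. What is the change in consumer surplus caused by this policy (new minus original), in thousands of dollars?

-28275

Rearranging demand gives qd = 1272 - 2p. Equilibrium: 1272 - 2p = 6p - 2008, so 3280 = 8p and p* = 410, q* = 452.
Because the floor (485) lies above the market-clearing price, it is binding.
At p = 485: qd = 1272 - 2·485 = 302 and qs = 6·485 - 2008 = 902.
Consumer surplus without the control is ½ · (636 - 410) · 452 = 51076.
With the floor, consumers buy 302 units at 485, so CS = ½ · (636 - 485) · 302 = 22801.
Change in consumer surplus = 22801 - 51076 = -28275.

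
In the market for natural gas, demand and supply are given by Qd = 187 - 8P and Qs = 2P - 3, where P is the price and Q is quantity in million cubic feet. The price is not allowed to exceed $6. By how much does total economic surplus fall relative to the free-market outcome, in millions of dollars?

Equilibrium: 187 - 8P = 2P - 3, so 190 = 10P and P* = 19, Q* = 35.
Because the ceiling (6) lies below the market-clearing price, it is binding.
At P = 6: Qd = 187 - 8·6 = 139 and Qs = 2·6 - 3 = 9.
Quantity traded falls to 9. At Q = 9 the demand price is (187 - 9)/8 = 22.25 and the supply price is (3 + 9)/2 = 6.
Deadweight loss = ½ · (22.25 - 6) · (35 - 9) = ½ · 16.25 · 26 = 211.25.

211.25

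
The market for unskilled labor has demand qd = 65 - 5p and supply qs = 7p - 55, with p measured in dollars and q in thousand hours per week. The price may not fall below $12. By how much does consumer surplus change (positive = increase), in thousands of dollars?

-20

Without the control the market clears where 65 - 5p = 7p - 55, i.e. p* = 10 and q* = 15.
The floor of 12 is above the equilibrium price 10, so it binds.
At p = 12: qd = 65 - 5·12 = 5 and qs = 7·12 - 55 = 29.
Consumer surplus without the control is ½ · (13 - 10) · 15 = 22.5.
With the floor, consumers buy 5 units at 12, so CS = ½ · (13 - 12) · 5 = 2.5.
Change in consumer surplus = 2.5 - 22.5 = -20.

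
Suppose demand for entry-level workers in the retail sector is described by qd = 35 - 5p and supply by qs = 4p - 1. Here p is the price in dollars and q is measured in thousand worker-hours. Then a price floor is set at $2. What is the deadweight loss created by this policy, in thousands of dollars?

Setting quantity demanded equal to quantity supplied, 35 - 5p = 4p - 1, gives p* = 4 and q* = 15.
Since 2 is below p* = 4, the floor does not bind and the free-market outcome prevails.
Since the control does not bind, no trades are prevented and deadweight loss is zero.

0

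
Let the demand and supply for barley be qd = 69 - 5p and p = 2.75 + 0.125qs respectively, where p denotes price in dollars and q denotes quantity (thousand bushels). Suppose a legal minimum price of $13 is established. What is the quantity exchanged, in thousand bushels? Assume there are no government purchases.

Rearranging supply gives qs = 8p - 22. Setting quantity demanded equal to quantity supplied, 69 - 5p = 8p - 22, gives p* = 7 and q* = 34.
Because the floor (13) lies above the market-clearing price, it is binding.
At p = 13: qd = 69 - 5·13 = 4 and qs = 8·13 - 22 = 82.
The quantity actually transacted is the short side, demand: 4.

4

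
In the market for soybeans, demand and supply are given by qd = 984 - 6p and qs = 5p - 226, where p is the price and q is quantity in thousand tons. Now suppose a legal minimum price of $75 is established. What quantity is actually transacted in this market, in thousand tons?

In a free market, 984 - 6p = 5p - 226 gives the equilibrium p* = 110, q* = 324.
The floor of 75 is below the equilibrium price 110, so it is not binding; the market clears at p* = 110, q* = 324.

324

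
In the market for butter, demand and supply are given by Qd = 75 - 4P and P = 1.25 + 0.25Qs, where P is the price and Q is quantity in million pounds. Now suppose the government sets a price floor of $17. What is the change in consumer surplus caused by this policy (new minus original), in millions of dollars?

Rearranging supply gives Qs = 4P - 5. Without the control the market clears where 75 - 4P = 4P - 5, i.e. P* = 10 and Q* = 35.
The floor of 17 is above the equilibrium price 10, so it binds.
At P = 17: Qd = 75 - 4·17 = 7 and Qs = 4·17 - 5 = 63.
Consumer surplus without the control is ½ · (18.75 - 10) · 35 = 153.125.
With the floor, consumers buy 7 units at 17, so CS = ½ · (18.75 - 17) · 7 = 6.125.
Change in consumer surplus = 6.125 - 153.125 = -147.

-147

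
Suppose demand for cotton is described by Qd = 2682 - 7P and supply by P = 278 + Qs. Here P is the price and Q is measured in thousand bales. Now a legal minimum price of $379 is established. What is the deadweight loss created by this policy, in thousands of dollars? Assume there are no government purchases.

Rearranging supply gives Qs = P - 278. Setting quantity demanded equal to quantity supplied, 2682 - 7P = P - 278, gives P* = 370 and Q* = 92.
Because the floor (379) lies above the market-clearing price, it is binding.
At P = 379: Qd = 2682 - 7·379 = 29 and Qs = 379 - 278 = 101.
Quantity traded falls to 29. At Q = 29 the demand price is (2682 - 29)/7 = 379 and the supply price is 278 + 29 = 307.
Deadweight loss = ½ · (379 - 307) · (92 - 29) = ½ · 72 · 63 = 2268.

2268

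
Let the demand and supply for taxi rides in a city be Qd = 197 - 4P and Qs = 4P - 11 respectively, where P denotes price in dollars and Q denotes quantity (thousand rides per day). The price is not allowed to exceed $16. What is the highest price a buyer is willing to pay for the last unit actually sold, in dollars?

In a free market, 197 - 4P = 4P - 11 gives the equilibrium P* = 26, Q* = 93.
Since 16 < 26, the ceiling is binding.
At P = 16: Qd = 197 - 4·16 = 133 and Qs = 4·16 - 11 = 53.
Only 53 units reach the market. On the demand curve, the marginal buyer's willingness to pay at Q = 53 is (197 - 53)/4 = 36.

36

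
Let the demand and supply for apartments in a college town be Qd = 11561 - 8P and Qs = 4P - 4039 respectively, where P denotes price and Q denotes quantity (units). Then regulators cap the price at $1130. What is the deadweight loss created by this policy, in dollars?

Equilibrium: 11561 - 8P = 4P - 4039, so 15600 = 12P and P* = 1300, Q* = 1161.
The ceiling of 1130 is below the equilibrium price 1300, so it binds.
At P = 1130: Qd = 11561 - 8·1130 = 2521 and Qs = 4·1130 - 4039 = 481.
Quantity traded falls to 481. At Q = 481 the demand price is (11561 - 481)/8 = 1385 and the supply price is (4039 + 481)/4 = 1130.
Deadweight loss = ½ · (1385 - 1130) · (1161 - 481) = ½ · 255 · 680 = 86700.

86700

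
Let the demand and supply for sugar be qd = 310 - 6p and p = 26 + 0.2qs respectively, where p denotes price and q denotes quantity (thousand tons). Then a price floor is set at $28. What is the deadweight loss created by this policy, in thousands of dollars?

0

Rearranging supply gives qs = 5p - 130. Equilibrium: 310 - 6p = 5p - 130, so 440 = 11p and p* = 40, q* = 70.
Since 28 is below p* = 40, the floor does not bind and the free-market outcome prevails.
Since the control does not bind, no trades are prevented and deadweight loss is zero.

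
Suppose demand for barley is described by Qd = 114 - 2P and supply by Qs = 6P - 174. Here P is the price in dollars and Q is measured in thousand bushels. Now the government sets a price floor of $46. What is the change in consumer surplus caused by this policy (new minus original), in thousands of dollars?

-320

Setting quantity demanded equal to quantity supplied, 114 - 2P = 6P - 174, gives P* = 36 and Q* = 42.
Because the floor (46) lies above the market-clearing price, it is binding.
At P = 46: Qd = 114 - 2·46 = 22 and Qs = 6·46 - 174 = 102.
Consumer surplus without the control is ½ · (57 - 36) · 42 = 441.
With the floor, consumers buy 22 units at 46, so CS = ½ · (57 - 46) · 22 = 121.
Change in consumer surplus = 121 - 441 = -320.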